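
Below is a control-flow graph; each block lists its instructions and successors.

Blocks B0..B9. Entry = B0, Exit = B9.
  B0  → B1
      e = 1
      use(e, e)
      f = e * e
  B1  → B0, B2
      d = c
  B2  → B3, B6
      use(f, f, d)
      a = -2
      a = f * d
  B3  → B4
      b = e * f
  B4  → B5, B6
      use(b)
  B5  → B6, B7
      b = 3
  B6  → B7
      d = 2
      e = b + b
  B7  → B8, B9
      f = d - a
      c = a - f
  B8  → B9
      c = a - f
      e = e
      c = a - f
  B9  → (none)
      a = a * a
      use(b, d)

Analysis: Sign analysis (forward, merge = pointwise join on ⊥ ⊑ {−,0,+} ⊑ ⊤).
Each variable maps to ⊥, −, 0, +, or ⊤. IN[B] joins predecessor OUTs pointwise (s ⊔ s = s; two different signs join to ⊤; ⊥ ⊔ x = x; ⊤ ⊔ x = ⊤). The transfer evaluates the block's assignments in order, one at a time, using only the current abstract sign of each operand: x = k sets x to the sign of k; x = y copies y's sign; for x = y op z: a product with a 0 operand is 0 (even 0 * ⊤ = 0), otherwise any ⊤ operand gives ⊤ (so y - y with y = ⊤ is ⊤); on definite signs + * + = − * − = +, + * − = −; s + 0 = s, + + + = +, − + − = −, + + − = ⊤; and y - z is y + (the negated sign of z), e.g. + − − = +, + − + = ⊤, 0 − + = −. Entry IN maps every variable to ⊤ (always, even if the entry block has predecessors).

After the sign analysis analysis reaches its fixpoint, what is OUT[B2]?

Converged values:
  B0:  IN=(all ⊤)  OUT={e:+, f:+; rest ⊤}
  B1:  IN={e:+, f:+; rest ⊤}  OUT={e:+, f:+; rest ⊤}
  B2:  IN={e:+, f:+; rest ⊤}  OUT={e:+, f:+; rest ⊤}
  B3:  IN={e:+, f:+; rest ⊤}  OUT={b:+, e:+, f:+; rest ⊤}
  B4:  IN={b:+, e:+, f:+; rest ⊤}  OUT={b:+, e:+, f:+; rest ⊤}
  B5:  IN={b:+, e:+, f:+; rest ⊤}  OUT={b:+, e:+, f:+; rest ⊤}
  B6:  IN={e:+, f:+; rest ⊤}  OUT={d:+, f:+; rest ⊤}
  B7:  IN={f:+; rest ⊤}  OUT=(all ⊤)
  B8:  IN=(all ⊤)  OUT=(all ⊤)
  B9:  IN=(all ⊤)  OUT=(all ⊤)

Merge at B2: IN[B2] = OUT[B1] = {a: ⊤, b: ⊤, c: ⊤, d: ⊤, e: +, f: +}
Applying B2's transfer function to that IN value gives OUT[B2] (row B2 above).

Answer: {a: ⊤, b: ⊤, c: ⊤, d: ⊤, e: +, f: +}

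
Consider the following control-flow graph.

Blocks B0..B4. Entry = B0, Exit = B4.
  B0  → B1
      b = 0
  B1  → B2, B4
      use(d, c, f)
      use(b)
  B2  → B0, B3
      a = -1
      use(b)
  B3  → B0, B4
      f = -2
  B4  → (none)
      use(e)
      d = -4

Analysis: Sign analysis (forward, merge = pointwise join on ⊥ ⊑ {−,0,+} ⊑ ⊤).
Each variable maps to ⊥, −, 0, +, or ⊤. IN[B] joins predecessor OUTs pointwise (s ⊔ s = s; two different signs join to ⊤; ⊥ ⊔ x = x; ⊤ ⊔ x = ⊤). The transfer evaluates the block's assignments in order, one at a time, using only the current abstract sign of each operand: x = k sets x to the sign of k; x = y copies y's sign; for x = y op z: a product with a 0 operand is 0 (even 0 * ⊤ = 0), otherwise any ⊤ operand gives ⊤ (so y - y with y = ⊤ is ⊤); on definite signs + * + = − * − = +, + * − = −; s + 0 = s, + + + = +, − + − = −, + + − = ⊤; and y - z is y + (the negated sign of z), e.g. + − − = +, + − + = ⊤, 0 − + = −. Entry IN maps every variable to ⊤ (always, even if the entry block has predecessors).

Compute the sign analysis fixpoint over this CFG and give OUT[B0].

Answer: {a: ⊤, b: 0, c: ⊤, d: ⊤, e: ⊤, f: ⊤}

Working:
Per-block solution:
  B0: | IN=(all ⊤) | OUT={b:0; rest ⊤}
  B1: | IN={b:0; rest ⊤} | OUT={b:0; rest ⊤}
  B2: | IN={b:0; rest ⊤} | OUT={a:-, b:0; rest ⊤}
  B3: | IN={a:-, b:0; rest ⊤} | OUT={a:-, b:0, f:-; rest ⊤}
  B4: | IN={b:0; rest ⊤} | OUT={b:0, d:-; rest ⊤}

Merge at B0 (entry node, so the boundary value (all ⊤) is joined with the incoming edge(s)): IN[B0] = (all ⊤) ⊔ OUT[B2] ⊔ OUT[B3] = {a: ⊤, b: ⊤, c: ⊤, d: ⊤, e: ⊤, f: ⊤}
Applying B0's transfer function to that IN value gives OUT[B0] (row B0 above).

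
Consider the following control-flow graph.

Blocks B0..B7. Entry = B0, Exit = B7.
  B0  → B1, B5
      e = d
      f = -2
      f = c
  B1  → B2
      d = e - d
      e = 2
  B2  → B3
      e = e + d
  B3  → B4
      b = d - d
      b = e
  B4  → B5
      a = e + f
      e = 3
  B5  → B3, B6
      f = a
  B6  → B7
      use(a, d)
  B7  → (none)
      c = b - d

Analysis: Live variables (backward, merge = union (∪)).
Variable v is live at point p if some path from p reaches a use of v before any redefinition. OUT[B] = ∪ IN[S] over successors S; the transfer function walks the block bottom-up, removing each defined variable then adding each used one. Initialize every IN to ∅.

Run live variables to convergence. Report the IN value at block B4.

Answer: {b, d, e, f}

Trace:
Converged values:
  B0:   IN={a, b, c, d}   OUT={a, b, d, e, f}
  B1:   IN={d, e, f}   OUT={d, e, f}
  B2:   IN={d, e, f}   OUT={d, e, f}
  B3:   IN={d, e, f}   OUT={b, d, e, f}
  B4:   IN={b, d, e, f}   OUT={a, b, d, e}
  B5:   IN={a, b, d, e}   OUT={a, b, d, e, f}
  B6:   IN={a, b, d}   OUT={b, d}
  B7:   IN={b, d}   OUT={}

Merge at B4: OUT[B4] = IN[B5] = {a, b, d, e}
Applying B4's transfer function to that OUT value gives IN[B4] (row B4 above).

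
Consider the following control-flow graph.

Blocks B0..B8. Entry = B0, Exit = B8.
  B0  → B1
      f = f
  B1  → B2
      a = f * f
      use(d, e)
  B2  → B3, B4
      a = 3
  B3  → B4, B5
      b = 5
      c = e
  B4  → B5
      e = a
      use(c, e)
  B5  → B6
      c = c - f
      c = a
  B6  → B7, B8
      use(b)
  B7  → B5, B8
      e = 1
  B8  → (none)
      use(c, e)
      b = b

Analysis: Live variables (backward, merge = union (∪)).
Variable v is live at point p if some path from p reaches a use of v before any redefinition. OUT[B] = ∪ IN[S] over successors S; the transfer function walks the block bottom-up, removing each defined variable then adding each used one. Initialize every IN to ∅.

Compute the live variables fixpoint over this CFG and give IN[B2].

Converged values:
  B0:   IN={b, c, d, e, f}   OUT={b, c, d, e, f}
  B1:   IN={b, c, d, e, f}   OUT={b, c, e, f}
  B2:   IN={b, c, e, f}   OUT={a, b, c, e, f}
  B3:   IN={a, e, f}   OUT={a, b, c, e, f}
  B4:   IN={a, b, c, f}   OUT={a, b, c, e, f}
  B5:   IN={a, b, c, e, f}   OUT={a, b, c, e, f}
  B6:   IN={a, b, c, e, f}   OUT={a, b, c, e, f}
  B7:   IN={a, b, c, f}   OUT={a, b, c, e, f}
  B8:   IN={b, c, e}   OUT={}

Merge at B2: OUT[B2] = IN[B3] ⊔ IN[B4] = {a, b, c, e, f}
Applying B2's transfer function to that OUT value gives IN[B2] (row B2 above).

Answer: {b, c, e, f}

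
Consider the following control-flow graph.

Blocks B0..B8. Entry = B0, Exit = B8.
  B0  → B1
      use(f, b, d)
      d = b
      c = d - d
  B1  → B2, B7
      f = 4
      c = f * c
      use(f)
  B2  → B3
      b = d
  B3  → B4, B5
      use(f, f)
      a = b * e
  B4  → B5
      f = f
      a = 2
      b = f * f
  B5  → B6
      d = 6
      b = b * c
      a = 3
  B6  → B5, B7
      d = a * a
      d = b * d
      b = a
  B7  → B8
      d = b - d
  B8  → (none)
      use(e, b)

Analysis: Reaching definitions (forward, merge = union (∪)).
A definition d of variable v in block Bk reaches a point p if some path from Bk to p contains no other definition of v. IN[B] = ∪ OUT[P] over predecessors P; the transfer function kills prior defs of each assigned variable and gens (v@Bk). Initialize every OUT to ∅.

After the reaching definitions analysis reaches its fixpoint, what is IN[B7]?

Answer: {a@B5, b@B6, c@B1, d@B0, d@B6, f@B1, f@B4}

Trace:
Fixpoint table:
  B0: | IN={} | OUT={c@B0, d@B0}
  B1: | IN={c@B0, d@B0} | OUT={c@B1, d@B0, f@B1}
  B2: | IN={c@B1, d@B0, f@B1} | OUT={b@B2, c@B1, d@B0, f@B1}
  B3: | IN={b@B2, c@B1, d@B0, f@B1} | OUT={a@B3, b@B2, c@B1, d@B0, f@B1}
  B4: | IN={a@B3, b@B2, c@B1, d@B0, f@B1} | OUT={a@B4, b@B4, c@B1, d@B0, f@B4}
  B5: | IN={a@B3, a@B4, a@B5, b@B2, b@B4, b@B6, c@B1, d@B0, d@B6, f@B1, f@B4} | OUT={a@B5, b@B5, c@B1, d@B5, f@B1, f@B4}
  B6: | IN={a@B5, b@B5, c@B1, d@B5, f@B1, f@B4} | OUT={a@B5, b@B6, c@B1, d@B6, f@B1, f@B4}
  B7: | IN={a@B5, b@B6, c@B1, d@B0, d@B6, f@B1, f@B4} | OUT={a@B5, b@B6, c@B1, d@B7, f@B1, f@B4}
  B8: | IN={a@B5, b@B6, c@B1, d@B7, f@B1, f@B4} | OUT={a@B5, b@B6, c@B1, d@B7, f@B1, f@B4}

Merge at B7: IN[B7] = OUT[B1] ⊔ OUT[B6] = {a@B5, b@B6, c@B1, d@B0, d@B6, f@B1, f@B4}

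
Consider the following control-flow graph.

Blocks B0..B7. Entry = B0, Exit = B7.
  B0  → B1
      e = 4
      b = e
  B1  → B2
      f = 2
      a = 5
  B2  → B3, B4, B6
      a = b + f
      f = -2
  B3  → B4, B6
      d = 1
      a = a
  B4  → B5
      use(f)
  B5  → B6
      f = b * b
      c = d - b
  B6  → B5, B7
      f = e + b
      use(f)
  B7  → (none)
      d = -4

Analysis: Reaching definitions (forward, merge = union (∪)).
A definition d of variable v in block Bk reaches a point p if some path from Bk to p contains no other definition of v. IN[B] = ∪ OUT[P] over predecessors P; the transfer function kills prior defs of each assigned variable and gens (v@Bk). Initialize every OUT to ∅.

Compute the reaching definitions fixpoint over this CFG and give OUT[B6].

Answer: {a@B2, a@B3, b@B0, c@B5, d@B3, e@B0, f@B6}

Derivation:
Fixpoint table:
  B0: | IN={} | OUT={b@B0, e@B0}
  B1: | IN={b@B0, e@B0} | OUT={a@B1, b@B0, e@B0, f@B1}
  B2: | IN={a@B1, b@B0, e@B0, f@B1} | OUT={a@B2, b@B0, e@B0, f@B2}
  B3: | IN={a@B2, b@B0, e@B0, f@B2} | OUT={a@B3, b@B0, d@B3, e@B0, f@B2}
  B4: | IN={a@B2, a@B3, b@B0, d@B3, e@B0, f@B2} | OUT={a@B2, a@B3, b@B0, d@B3, e@B0, f@B2}
  B5: | IN={a@B2, a@B3, b@B0, c@B5, d@B3, e@B0, f@B2, f@B6} | OUT={a@B2, a@B3, b@B0, c@B5, d@B3, e@B0, f@B5}
  B6: | IN={a@B2, a@B3, b@B0, c@B5, d@B3, e@B0, f@B2, f@B5} | OUT={a@B2, a@B3, b@B0, c@B5, d@B3, e@B0, f@B6}
  B7: | IN={a@B2, a@B3, b@B0, c@B5, d@B3, e@B0, f@B6} | OUT={a@B2, a@B3, b@B0, c@B5, d@B7, e@B0, f@B6}

Merge at B6: IN[B6] = OUT[B2] ⊔ OUT[B3] ⊔ OUT[B5] = {a@B2, a@B3, b@B0, c@B5, d@B3, e@B0, f@B2, f@B5}
Applying B6's transfer function to that IN value gives OUT[B6] (row B6 above).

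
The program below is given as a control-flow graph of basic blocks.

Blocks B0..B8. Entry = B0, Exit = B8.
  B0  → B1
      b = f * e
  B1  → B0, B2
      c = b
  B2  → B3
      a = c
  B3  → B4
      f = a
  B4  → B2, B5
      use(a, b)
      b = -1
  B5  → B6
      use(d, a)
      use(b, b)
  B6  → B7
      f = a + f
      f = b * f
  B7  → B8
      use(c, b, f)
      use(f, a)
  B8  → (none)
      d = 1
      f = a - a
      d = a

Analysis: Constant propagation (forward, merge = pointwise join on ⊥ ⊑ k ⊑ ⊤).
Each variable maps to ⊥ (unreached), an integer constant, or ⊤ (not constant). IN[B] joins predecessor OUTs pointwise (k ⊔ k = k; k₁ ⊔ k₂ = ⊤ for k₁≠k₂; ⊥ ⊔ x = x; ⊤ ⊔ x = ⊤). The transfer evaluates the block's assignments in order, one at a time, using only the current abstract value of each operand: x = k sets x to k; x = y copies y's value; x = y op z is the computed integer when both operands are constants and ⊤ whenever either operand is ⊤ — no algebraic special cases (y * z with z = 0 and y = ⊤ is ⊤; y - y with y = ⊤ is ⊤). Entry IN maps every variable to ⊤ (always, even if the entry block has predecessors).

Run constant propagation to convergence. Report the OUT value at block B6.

Answer: {a: ⊤, b: -1, c: ⊤, d: ⊤, e: ⊤, f: ⊤}

Trace:
Converged values:
  B0:   IN=(all ⊤)   OUT=(all ⊤)
  B1:   IN=(all ⊤)   OUT=(all ⊤)
  B2:   IN=(all ⊤)   OUT=(all ⊤)
  B3:   IN=(all ⊤)   OUT=(all ⊤)
  B4:   IN=(all ⊤)   OUT={b:-1; rest ⊤}
  B5:   IN={b:-1; rest ⊤}   OUT={b:-1; rest ⊤}
  B6:   IN={b:-1; rest ⊤}   OUT={b:-1; rest ⊤}
  B7:   IN={b:-1; rest ⊤}   OUT={b:-1; rest ⊤}
  B8:   IN={b:-1; rest ⊤}   OUT={b:-1; rest ⊤}

Merge at B6: IN[B6] = OUT[B5] = {a: ⊤, b: -1, c: ⊤, d: ⊤, e: ⊤, f: ⊤}
Applying B6's transfer function to that IN value gives OUT[B6] (row B6 above).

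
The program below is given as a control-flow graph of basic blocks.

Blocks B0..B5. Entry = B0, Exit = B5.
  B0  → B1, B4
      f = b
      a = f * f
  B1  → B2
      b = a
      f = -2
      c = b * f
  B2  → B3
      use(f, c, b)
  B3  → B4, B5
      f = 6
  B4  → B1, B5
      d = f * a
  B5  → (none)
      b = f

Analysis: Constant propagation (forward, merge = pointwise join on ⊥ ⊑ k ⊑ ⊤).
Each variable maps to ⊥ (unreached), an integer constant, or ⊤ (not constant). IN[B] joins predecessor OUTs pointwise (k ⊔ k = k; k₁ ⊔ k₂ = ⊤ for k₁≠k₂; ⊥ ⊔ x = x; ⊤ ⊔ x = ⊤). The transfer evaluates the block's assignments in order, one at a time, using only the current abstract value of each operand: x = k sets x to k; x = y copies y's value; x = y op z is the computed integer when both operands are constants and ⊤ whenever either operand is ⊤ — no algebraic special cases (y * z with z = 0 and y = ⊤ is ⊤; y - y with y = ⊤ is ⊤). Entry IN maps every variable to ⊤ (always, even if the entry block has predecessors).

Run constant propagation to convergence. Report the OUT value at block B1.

Answer: {a: ⊤, b: ⊤, c: ⊤, d: ⊤, e: ⊤, f: -2}

Working:
Per-block solution:
  B0:   IN=(all ⊤)   OUT=(all ⊤)
  B1:   IN=(all ⊤)   OUT={f:-2; rest ⊤}
  B2:   IN={f:-2; rest ⊤}   OUT={f:-2; rest ⊤}
  B3:   IN={f:-2; rest ⊤}   OUT={f:6; rest ⊤}
  B4:   IN=(all ⊤)   OUT=(all ⊤)
  B5:   IN=(all ⊤)   OUT=(all ⊤)

Merge at B1: IN[B1] = OUT[B0] ⊔ OUT[B4] = {a: ⊤, b: ⊤, c: ⊤, d: ⊤, e: ⊤, f: ⊤}
Applying B1's transfer function to that IN value gives OUT[B1] (row B1 above).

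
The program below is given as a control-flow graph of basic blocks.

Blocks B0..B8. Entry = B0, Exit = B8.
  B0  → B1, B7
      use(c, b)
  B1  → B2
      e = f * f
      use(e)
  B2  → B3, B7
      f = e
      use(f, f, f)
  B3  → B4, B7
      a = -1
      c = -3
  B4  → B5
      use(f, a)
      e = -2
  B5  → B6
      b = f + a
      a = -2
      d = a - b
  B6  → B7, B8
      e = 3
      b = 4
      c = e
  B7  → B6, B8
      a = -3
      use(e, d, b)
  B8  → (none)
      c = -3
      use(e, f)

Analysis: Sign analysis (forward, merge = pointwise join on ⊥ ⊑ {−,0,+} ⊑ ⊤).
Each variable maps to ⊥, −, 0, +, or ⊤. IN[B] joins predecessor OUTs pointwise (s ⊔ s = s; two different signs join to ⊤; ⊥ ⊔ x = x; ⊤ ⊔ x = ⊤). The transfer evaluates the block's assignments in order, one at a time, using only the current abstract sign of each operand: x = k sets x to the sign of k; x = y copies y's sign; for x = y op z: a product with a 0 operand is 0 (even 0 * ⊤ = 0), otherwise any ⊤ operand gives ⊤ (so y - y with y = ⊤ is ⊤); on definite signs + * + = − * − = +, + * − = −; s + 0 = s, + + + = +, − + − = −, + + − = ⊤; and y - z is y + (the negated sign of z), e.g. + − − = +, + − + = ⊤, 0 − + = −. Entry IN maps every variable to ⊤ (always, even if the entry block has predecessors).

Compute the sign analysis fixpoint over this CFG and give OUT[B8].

Answer: {a: -, b: ⊤, c: -, d: ⊤, e: ⊤, f: ⊤}

Derivation:
Fixpoint table:
  B0:  IN=(all ⊤)  OUT=(all ⊤)
  B1:  IN=(all ⊤)  OUT=(all ⊤)
  B2:  IN=(all ⊤)  OUT=(all ⊤)
  B3:  IN=(all ⊤)  OUT={a:-, c:-; rest ⊤}
  B4:  IN={a:-, c:-; rest ⊤}  OUT={a:-, c:-, e:-; rest ⊤}
  B5:  IN={a:-, c:-, e:-; rest ⊤}  OUT={a:-, c:-, e:-; rest ⊤}
  B6:  IN={a:-; rest ⊤}  OUT={a:-, b:+, c:+, e:+; rest ⊤}
  B7:  IN=(all ⊤)  OUT={a:-; rest ⊤}
  B8:  IN={a:-; rest ⊤}  OUT={a:-, c:-; rest ⊤}

Merge at B8: IN[B8] = OUT[B6] ⊔ OUT[B7] = {a: -, b: ⊤, c: ⊤, d: ⊤, e: ⊤, f: ⊤}
Applying B8's transfer function to that IN value gives OUT[B8] (row B8 above).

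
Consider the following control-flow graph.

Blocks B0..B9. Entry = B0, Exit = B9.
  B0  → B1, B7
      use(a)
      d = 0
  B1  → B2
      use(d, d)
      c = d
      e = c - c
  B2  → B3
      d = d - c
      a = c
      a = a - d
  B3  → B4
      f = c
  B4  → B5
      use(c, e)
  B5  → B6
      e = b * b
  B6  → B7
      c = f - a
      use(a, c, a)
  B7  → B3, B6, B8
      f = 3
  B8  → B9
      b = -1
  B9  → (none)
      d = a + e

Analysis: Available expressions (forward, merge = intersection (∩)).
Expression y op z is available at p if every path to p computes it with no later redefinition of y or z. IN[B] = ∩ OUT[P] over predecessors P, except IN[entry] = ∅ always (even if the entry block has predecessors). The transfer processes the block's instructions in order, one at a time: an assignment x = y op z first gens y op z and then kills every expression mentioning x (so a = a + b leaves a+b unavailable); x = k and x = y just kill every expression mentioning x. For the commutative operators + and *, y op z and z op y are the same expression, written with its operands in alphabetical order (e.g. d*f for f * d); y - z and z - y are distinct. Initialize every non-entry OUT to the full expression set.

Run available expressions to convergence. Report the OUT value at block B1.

Per-block solution:
  B0:   IN={}   OUT={}
  B1:   IN={}   OUT={c-c}
  B2:   IN={c-c}   OUT={c-c}
  B3:   IN={}   OUT={}
  B4:   IN={}   OUT={}
  B5:   IN={}   OUT={b*b}
  B6:   IN={}   OUT={f-a}
  B7:   IN={}   OUT={}
  B8:   IN={}   OUT={}
  B9:   IN={}   OUT={a+e}

Merge at B1: IN[B1] = OUT[B0] = {}
Applying B1's transfer function to that IN value gives OUT[B1] (row B1 above).

Answer: {c-c}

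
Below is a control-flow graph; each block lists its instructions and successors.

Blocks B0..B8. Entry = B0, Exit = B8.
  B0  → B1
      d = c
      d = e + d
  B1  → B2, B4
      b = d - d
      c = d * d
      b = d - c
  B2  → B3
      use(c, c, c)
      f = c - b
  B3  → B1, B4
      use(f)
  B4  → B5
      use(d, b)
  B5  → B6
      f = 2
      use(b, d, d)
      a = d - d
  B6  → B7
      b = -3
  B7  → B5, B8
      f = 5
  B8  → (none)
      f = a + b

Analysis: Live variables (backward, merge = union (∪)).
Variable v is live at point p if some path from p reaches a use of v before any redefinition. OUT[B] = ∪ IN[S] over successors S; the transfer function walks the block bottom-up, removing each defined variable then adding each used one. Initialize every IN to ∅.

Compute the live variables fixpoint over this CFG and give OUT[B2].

Answer: {b, d, f}

Derivation:
Fixpoint table:
  B0:  IN={c, e}  OUT={d}
  B1:  IN={d}  OUT={b, c, d}
  B2:  IN={b, c, d}  OUT={b, d, f}
  B3:  IN={b, d, f}  OUT={b, d}
  B4:  IN={b, d}  OUT={b, d}
  B5:  IN={b, d}  OUT={a, d}
  B6:  IN={a, d}  OUT={a, b, d}
  B7:  IN={a, b, d}  OUT={a, b, d}
  B8:  IN={a, b}  OUT={}

Merge at B2: OUT[B2] = IN[B3] = {b, d, f}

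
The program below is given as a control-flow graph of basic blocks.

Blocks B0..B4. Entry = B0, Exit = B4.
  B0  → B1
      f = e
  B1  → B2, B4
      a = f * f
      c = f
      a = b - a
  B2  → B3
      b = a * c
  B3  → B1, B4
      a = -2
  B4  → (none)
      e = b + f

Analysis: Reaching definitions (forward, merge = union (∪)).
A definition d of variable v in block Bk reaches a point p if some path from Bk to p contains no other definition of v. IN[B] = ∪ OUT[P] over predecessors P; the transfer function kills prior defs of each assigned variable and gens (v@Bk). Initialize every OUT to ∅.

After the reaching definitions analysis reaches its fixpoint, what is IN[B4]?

Fixpoint table:
  B0:   IN={}   OUT={f@B0}
  B1:   IN={a@B3, b@B2, c@B1, f@B0}   OUT={a@B1, b@B2, c@B1, f@B0}
  B2:   IN={a@B1, b@B2, c@B1, f@B0}   OUT={a@B1, b@B2, c@B1, f@B0}
  B3:   IN={a@B1, b@B2, c@B1, f@B0}   OUT={a@B3, b@B2, c@B1, f@B0}
  B4:   IN={a@B1, a@B3, b@B2, c@B1, f@B0}   OUT={a@B1, a@B3, b@B2, c@B1, e@B4, f@B0}

Merge at B4: IN[B4] = OUT[B1] ⊔ OUT[B3] = {a@B1, a@B3, b@B2, c@B1, f@B0}

Answer: {a@B1, a@B3, b@B2, c@B1, f@B0}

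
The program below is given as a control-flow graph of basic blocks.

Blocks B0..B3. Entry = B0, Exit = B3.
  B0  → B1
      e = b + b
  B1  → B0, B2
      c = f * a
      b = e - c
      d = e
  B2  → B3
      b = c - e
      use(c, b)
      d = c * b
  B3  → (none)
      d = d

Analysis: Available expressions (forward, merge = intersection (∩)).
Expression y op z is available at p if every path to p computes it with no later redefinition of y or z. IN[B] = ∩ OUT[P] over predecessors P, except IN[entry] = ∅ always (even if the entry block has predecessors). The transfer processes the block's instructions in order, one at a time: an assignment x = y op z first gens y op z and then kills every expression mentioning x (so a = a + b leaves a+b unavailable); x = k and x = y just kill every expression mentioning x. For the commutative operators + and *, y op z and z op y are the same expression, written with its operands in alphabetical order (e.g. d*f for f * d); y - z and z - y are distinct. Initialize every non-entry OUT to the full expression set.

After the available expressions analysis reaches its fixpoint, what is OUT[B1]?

Answer: {a*f, e-c}

Trace:
Converged values:
  B0: | IN={} | OUT={b+b}
  B1: | IN={b+b} | OUT={a*f, e-c}
  B2: | IN={a*f, e-c} | OUT={a*f, b*c, c-e, e-c}
  B3: | IN={a*f, b*c, c-e, e-c} | OUT={a*f, b*c, c-e, e-c}

Merge at B1: IN[B1] = OUT[B0] = {b+b}
Applying B1's transfer function to that IN value gives OUT[B1] (row B1 above).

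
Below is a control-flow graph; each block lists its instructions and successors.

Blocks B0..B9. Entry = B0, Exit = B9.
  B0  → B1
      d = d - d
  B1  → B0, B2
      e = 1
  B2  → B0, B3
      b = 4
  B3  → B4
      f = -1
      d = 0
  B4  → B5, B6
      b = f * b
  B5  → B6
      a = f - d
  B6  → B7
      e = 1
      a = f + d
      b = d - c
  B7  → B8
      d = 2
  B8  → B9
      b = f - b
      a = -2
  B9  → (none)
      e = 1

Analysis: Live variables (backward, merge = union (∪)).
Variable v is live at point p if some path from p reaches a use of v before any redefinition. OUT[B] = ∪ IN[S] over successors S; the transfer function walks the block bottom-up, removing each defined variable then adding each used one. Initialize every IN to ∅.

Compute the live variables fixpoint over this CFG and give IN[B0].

Per-block solution:
  B0:  IN={c, d}  OUT={c, d}
  B1:  IN={c, d}  OUT={c, d}
  B2:  IN={c, d}  OUT={b, c, d}
  B3:  IN={b, c}  OUT={b, c, d, f}
  B4:  IN={b, c, d, f}  OUT={c, d, f}
  B5:  IN={c, d, f}  OUT={c, d, f}
  B6:  IN={c, d, f}  OUT={b, f}
  B7:  IN={b, f}  OUT={b, f}
  B8:  IN={b, f}  OUT={}
  B9:  IN={}  OUT={}

Merge at B0: OUT[B0] = IN[B1] = {c, d}
Applying B0's transfer function to that OUT value gives IN[B0] (row B0 above).

Answer: {c, d}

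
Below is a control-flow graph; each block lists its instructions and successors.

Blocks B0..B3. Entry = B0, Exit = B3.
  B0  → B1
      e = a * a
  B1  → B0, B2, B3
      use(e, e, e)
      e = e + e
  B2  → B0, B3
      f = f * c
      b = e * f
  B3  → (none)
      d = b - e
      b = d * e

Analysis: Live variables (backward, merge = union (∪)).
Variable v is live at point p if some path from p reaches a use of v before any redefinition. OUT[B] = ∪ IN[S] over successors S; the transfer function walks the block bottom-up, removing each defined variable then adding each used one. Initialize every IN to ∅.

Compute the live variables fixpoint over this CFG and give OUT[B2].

Answer: {a, b, c, e, f}

Working:
Fixpoint table:
  B0:  IN={a, b, c, f}  OUT={a, b, c, e, f}
  B1:  IN={a, b, c, e, f}  OUT={a, b, c, e, f}
  B2:  IN={a, c, e, f}  OUT={a, b, c, e, f}
  B3:  IN={b, e}  OUT={}

Merge at B2: OUT[B2] = IN[B0] ⊔ IN[B3] = {a, b, c, e, f}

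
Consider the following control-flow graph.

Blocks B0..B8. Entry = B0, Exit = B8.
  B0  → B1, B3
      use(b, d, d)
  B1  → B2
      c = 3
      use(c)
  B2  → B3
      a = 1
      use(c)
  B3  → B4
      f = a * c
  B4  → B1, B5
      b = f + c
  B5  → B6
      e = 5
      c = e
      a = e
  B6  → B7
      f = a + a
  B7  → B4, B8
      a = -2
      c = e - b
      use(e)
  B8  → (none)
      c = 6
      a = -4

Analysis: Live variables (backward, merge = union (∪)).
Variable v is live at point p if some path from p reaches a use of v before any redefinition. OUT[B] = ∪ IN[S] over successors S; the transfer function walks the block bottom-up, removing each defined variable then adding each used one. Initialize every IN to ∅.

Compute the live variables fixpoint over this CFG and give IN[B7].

Converged values:
  B0:  IN={a, b, c, d}  OUT={a, c}
  B1:  IN={}  OUT={c}
  B2:  IN={c}  OUT={a, c}
  B3:  IN={a, c}  OUT={c, f}
  B4:  IN={c, f}  OUT={b}
  B5:  IN={b}  OUT={a, b, e}
  B6:  IN={a, b, e}  OUT={b, e, f}
  B7:  IN={b, e, f}  OUT={c, f}
  B8:  IN={}  OUT={}

Merge at B7: OUT[B7] = IN[B4] ⊔ IN[B8] = {c, f}
Applying B7's transfer function to that OUT value gives IN[B7] (row B7 above).

Answer: {b, e, f}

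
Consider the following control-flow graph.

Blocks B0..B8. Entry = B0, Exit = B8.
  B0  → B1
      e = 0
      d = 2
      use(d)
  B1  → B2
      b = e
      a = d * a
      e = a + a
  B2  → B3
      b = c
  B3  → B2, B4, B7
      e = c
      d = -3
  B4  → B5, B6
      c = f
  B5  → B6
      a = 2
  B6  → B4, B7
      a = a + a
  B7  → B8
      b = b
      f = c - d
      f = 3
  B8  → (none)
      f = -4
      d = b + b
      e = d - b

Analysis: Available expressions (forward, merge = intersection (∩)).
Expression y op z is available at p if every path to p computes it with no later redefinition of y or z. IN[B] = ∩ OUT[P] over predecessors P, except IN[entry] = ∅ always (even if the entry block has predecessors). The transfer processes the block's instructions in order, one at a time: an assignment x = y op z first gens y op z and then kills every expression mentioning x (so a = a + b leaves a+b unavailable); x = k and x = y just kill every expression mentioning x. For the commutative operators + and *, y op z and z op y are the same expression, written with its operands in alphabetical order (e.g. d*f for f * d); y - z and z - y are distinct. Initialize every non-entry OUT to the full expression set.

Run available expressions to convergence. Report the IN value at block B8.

Fixpoint table:
  B0:  IN={}  OUT={}
  B1:  IN={}  OUT={a+a}
  B2:  IN={a+a}  OUT={a+a}
  B3:  IN={a+a}  OUT={a+a}
  B4:  IN={}  OUT={}
  B5:  IN={}  OUT={}
  B6:  IN={}  OUT={}
  B7:  IN={}  OUT={c-d}
  B8:  IN={c-d}  OUT={b+b, d-b}

Merge at B8: IN[B8] = OUT[B7] = {c-d}

Answer: {c-d}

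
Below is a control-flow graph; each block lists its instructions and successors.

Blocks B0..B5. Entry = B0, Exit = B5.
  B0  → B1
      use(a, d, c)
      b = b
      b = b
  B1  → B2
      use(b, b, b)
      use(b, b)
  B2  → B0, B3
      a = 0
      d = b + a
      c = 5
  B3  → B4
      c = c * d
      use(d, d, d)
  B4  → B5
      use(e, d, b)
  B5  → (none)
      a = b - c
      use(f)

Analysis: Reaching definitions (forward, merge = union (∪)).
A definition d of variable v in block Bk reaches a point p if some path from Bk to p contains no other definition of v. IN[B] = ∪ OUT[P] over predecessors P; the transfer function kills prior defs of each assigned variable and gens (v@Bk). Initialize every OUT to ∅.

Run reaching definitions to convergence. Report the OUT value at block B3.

Answer: {a@B2, b@B0, c@B3, d@B2}

Trace:
Converged values:
  B0: | IN={a@B2, b@B0, c@B2, d@B2} | OUT={a@B2, b@B0, c@B2, d@B2}
  B1: | IN={a@B2, b@B0, c@B2, d@B2} | OUT={a@B2, b@B0, c@B2, d@B2}
  B2: | IN={a@B2, b@B0, c@B2, d@B2} | OUT={a@B2, b@B0, c@B2, d@B2}
  B3: | IN={a@B2, b@B0, c@B2, d@B2} | OUT={a@B2, b@B0, c@B3, d@B2}
  B4: | IN={a@B2, b@B0, c@B3, d@B2} | OUT={a@B2, b@B0, c@B3, d@B2}
  B5: | IN={a@B2, b@B0, c@B3, d@B2} | OUT={a@B5, b@B0, c@B3, d@B2}

Merge at B3: IN[B3] = OUT[B2] = {a@B2, b@B0, c@B2, d@B2}
Applying B3's transfer function to that IN value gives OUT[B3] (row B3 above).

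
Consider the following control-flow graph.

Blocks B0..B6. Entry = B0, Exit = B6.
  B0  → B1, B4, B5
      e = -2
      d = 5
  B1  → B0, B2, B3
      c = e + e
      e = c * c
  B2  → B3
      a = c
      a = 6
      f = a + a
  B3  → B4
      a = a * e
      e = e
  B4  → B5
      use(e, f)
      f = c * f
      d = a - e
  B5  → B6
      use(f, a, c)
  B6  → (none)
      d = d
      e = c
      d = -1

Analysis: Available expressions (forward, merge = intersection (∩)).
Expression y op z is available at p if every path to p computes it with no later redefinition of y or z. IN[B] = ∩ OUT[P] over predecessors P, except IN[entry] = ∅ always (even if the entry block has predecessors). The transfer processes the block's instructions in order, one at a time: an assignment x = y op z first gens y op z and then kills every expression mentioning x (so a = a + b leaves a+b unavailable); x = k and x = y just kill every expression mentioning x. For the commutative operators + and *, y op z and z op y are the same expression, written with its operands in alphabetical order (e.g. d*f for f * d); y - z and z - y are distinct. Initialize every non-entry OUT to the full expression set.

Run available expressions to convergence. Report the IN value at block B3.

Answer: {c*c}

Working:
Fixpoint table:
  B0: | IN={} | OUT={}
  B1: | IN={} | OUT={c*c}
  B2: | IN={c*c} | OUT={a+a, c*c}
  B3: | IN={c*c} | OUT={c*c}
  B4: | IN={} | OUT={a-e}
  B5: | IN={} | OUT={}
  B6: | IN={} | OUT={}

Merge at B3: IN[B3] = OUT[B1] ∩ OUT[B2] = {c*c}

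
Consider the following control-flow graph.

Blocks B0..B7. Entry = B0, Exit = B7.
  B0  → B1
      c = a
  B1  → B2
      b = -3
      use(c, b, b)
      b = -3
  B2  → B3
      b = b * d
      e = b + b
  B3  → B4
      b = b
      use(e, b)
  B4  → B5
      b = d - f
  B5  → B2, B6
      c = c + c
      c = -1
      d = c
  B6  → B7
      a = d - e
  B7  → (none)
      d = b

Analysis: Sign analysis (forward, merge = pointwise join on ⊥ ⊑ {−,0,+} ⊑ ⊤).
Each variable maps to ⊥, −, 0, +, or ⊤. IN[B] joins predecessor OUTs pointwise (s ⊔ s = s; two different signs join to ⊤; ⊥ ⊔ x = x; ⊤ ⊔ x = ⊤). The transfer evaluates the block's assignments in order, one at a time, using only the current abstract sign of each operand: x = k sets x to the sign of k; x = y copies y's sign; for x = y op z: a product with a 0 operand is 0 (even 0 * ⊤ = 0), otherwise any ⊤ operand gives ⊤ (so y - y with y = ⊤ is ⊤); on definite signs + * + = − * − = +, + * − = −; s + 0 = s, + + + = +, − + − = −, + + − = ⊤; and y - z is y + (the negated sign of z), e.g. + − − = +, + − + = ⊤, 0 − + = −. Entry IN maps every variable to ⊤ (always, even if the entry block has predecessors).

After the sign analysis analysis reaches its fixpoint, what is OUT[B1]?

Answer: {a: ⊤, b: -, c: ⊤, d: ⊤, e: ⊤, f: ⊤}

Trace:
Fixpoint table:
  B0:   IN=(all ⊤)   OUT=(all ⊤)
  B1:   IN=(all ⊤)   OUT={b:-; rest ⊤}
  B2:   IN=(all ⊤)   OUT=(all ⊤)
  B3:   IN=(all ⊤)   OUT=(all ⊤)
  B4:   IN=(all ⊤)   OUT=(all ⊤)
  B5:   IN=(all ⊤)   OUT={c:-, d:-; rest ⊤}
  B6:   IN={c:-, d:-; rest ⊤}   OUT={c:-, d:-; rest ⊤}
  B7:   IN={c:-, d:-; rest ⊤}   OUT={c:-; rest ⊤}

Merge at B1: IN[B1] = OUT[B0] = {a: ⊤, b: ⊤, c: ⊤, d: ⊤, e: ⊤, f: ⊤}
Applying B1's transfer function to that IN value gives OUT[B1] (row B1 above).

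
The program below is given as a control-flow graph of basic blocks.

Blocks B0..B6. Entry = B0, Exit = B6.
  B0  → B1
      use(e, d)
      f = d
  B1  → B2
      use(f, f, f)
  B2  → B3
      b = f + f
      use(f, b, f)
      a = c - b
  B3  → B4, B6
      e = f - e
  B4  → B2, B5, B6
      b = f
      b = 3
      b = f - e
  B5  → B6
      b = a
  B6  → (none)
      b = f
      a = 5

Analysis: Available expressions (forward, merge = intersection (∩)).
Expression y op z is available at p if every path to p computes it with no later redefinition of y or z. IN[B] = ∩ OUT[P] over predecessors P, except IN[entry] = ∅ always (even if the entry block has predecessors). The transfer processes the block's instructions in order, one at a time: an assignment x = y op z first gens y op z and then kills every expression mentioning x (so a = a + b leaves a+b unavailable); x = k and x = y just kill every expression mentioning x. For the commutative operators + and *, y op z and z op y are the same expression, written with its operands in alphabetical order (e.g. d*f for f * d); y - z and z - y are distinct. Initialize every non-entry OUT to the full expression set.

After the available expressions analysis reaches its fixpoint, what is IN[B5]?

Fixpoint table:
  B0:  IN={}  OUT={}
  B1:  IN={}  OUT={}
  B2:  IN={}  OUT={c-b, f+f}
  B3:  IN={c-b, f+f}  OUT={c-b, f+f}
  B4:  IN={c-b, f+f}  OUT={f+f, f-e}
  B5:  IN={f+f, f-e}  OUT={f+f, f-e}
  B6:  IN={f+f}  OUT={f+f}

Merge at B5: IN[B5] = OUT[B4] = {f+f, f-e}

Answer: {f+f, f-e}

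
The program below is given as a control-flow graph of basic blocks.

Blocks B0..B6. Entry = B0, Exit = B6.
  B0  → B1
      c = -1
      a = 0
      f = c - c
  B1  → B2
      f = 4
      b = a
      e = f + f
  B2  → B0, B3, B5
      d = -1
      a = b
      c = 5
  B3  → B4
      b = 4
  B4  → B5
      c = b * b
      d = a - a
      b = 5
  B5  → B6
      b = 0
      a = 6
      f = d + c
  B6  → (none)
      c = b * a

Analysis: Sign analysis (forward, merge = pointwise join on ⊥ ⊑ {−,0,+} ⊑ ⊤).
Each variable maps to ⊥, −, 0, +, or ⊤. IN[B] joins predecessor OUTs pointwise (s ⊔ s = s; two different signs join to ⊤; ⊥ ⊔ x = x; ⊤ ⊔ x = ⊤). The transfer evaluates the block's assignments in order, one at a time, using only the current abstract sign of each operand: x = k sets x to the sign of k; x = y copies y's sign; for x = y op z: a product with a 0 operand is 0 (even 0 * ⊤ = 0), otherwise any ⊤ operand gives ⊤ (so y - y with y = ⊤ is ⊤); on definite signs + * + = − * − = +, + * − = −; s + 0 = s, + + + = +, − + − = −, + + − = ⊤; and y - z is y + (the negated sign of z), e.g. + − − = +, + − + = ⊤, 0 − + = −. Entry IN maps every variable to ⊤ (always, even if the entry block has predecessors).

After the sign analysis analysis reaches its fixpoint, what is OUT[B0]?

Answer: {a: 0, b: ⊤, c: -, d: ⊤, e: ⊤, f: ⊤}

Working:
Per-block solution:
  B0:  IN=(all ⊤)  OUT={a:0, c:-; rest ⊤}
  B1:  IN={a:0, c:-; rest ⊤}  OUT={a:0, b:0, c:-, e:+, f:+; rest ⊤}
  B2:  IN={a:0, b:0, c:-, e:+, f:+; rest ⊤}  OUT={a:0, b:0, c:+, d:-, e:+, f:+; rest ⊤}
  B3:  IN={a:0, b:0, c:+, d:-, e:+, f:+; rest ⊤}  OUT={a:0, b:+, c:+, d:-, e:+, f:+; rest ⊤}
  B4:  IN={a:0, b:+, c:+, d:-, e:+, f:+; rest ⊤}  OUT={a:0, b:+, c:+, d:0, e:+, f:+; rest ⊤}
  B5:  IN={a:0, c:+, e:+, f:+; rest ⊤}  OUT={a:+, b:0, c:+, e:+; rest ⊤}
  B6:  IN={a:+, b:0, c:+, e:+; rest ⊤}  OUT={a:+, b:0, c:0, e:+; rest ⊤}

Merge at B0 (entry node, so the boundary value (all ⊤) is joined with the incoming edge(s)): IN[B0] = (all ⊤) ⊔ OUT[B2] = {a: ⊤, b: ⊤, c: ⊤, d: ⊤, e: ⊤, f: ⊤}
Applying B0's transfer function to that IN value gives OUT[B0] (row B0 above).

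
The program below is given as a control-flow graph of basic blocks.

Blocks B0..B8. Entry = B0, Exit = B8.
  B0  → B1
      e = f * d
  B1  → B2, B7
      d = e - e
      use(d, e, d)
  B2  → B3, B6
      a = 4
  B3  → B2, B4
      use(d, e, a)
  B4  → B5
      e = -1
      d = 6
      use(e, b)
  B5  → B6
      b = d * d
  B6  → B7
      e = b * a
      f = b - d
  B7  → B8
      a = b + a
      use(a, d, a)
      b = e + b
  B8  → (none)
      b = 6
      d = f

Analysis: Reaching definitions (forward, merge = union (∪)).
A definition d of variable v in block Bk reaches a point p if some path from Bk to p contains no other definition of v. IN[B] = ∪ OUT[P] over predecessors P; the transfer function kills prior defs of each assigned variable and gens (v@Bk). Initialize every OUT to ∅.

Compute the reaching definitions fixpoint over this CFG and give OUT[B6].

Answer: {a@B2, b@B5, d@B1, d@B4, e@B6, f@B6}

Working:
Converged values:
  B0:   IN={}   OUT={e@B0}
  B1:   IN={e@B0}   OUT={d@B1, e@B0}
  B2:   IN={a@B2, d@B1, e@B0}   OUT={a@B2, d@B1, e@B0}
  B3:   IN={a@B2, d@B1, e@B0}   OUT={a@B2, d@B1, e@B0}
  B4:   IN={a@B2, d@B1, e@B0}   OUT={a@B2, d@B4, e@B4}
  B5:   IN={a@B2, d@B4, e@B4}   OUT={a@B2, b@B5, d@B4, e@B4}
  B6:   IN={a@B2, b@B5, d@B1, d@B4, e@B0, e@B4}   OUT={a@B2, b@B5, d@B1, d@B4, e@B6, f@B6}
  B7:   IN={a@B2, b@B5, d@B1, d@B4, e@B0, e@B6, f@B6}   OUT={a@B7, b@B7, d@B1, d@B4, e@B0, e@B6, f@B6}
  B8:   IN={a@B7, b@B7, d@B1, d@B4, e@B0, e@B6, f@B6}   OUT={a@B7, b@B8, d@B8, e@B0, e@B6, f@B6}

Merge at B6: IN[B6] = OUT[B2] ⊔ OUT[B5] = {a@B2, b@B5, d@B1, d@B4, e@B0, e@B4}
Applying B6's transfer function to that IN value gives OUT[B6] (row B6 above).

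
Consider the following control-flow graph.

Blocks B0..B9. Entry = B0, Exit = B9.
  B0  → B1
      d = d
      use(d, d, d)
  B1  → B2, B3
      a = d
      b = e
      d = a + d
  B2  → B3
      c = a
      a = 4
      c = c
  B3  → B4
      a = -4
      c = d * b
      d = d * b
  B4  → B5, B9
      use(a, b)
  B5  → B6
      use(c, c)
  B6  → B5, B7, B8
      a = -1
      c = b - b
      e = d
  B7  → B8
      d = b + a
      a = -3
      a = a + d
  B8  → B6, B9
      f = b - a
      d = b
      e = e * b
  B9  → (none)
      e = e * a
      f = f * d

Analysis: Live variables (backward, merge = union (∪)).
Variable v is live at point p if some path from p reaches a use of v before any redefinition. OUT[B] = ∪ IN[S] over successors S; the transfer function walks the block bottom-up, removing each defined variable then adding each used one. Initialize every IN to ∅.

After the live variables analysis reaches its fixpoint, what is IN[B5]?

Answer: {b, c, d}

Trace:
Per-block solution:
  B0: | IN={d, e, f} | OUT={d, e, f}
  B1: | IN={d, e, f} | OUT={a, b, d, e, f}
  B2: | IN={a, b, d, e, f} | OUT={b, d, e, f}
  B3: | IN={b, d, e, f} | OUT={a, b, c, d, e, f}
  B4: | IN={a, b, c, d, e, f} | OUT={a, b, c, d, e, f}
  B5: | IN={b, c, d} | OUT={b, d}
  B6: | IN={b, d} | OUT={a, b, c, d, e}
  B7: | IN={a, b, e} | OUT={a, b, e}
  B8: | IN={a, b, e} | OUT={a, b, d, e, f}
  B9: | IN={a, d, e, f} | OUT={}

Merge at B5: OUT[B5] = IN[B6] = {b, d}
Applying B5's transfer function to that OUT value gives IN[B5] (row B5 above).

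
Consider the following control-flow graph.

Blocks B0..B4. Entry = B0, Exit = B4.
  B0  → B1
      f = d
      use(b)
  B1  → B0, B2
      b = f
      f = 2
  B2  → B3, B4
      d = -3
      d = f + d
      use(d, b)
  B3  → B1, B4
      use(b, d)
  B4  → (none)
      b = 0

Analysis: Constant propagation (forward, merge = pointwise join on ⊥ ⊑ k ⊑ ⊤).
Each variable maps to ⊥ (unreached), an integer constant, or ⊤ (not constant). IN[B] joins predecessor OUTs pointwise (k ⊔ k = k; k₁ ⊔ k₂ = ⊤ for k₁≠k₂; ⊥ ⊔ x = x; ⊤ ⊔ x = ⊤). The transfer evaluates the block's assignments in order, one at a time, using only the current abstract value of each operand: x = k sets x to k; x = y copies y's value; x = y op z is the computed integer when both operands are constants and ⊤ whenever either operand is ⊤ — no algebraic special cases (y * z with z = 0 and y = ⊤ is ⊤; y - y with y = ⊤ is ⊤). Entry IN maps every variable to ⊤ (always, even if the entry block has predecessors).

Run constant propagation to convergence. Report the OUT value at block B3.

Converged values:
  B0:  IN=(all ⊤)  OUT=(all ⊤)
  B1:  IN=(all ⊤)  OUT={f:2; rest ⊤}
  B2:  IN={f:2; rest ⊤}  OUT={d:-1, f:2; rest ⊤}
  B3:  IN={d:-1, f:2; rest ⊤}  OUT={d:-1, f:2; rest ⊤}
  B4:  IN={d:-1, f:2; rest ⊤}  OUT={b:0, d:-1, f:2; rest ⊤}

Merge at B3: IN[B3] = OUT[B2] = {a: ⊤, b: ⊤, c: ⊤, d: -1, e: ⊤, f: 2}
Applying B3's transfer function to that IN value gives OUT[B3] (row B3 above).

Answer: {a: ⊤, b: ⊤, c: ⊤, d: -1, e: ⊤, f: 2}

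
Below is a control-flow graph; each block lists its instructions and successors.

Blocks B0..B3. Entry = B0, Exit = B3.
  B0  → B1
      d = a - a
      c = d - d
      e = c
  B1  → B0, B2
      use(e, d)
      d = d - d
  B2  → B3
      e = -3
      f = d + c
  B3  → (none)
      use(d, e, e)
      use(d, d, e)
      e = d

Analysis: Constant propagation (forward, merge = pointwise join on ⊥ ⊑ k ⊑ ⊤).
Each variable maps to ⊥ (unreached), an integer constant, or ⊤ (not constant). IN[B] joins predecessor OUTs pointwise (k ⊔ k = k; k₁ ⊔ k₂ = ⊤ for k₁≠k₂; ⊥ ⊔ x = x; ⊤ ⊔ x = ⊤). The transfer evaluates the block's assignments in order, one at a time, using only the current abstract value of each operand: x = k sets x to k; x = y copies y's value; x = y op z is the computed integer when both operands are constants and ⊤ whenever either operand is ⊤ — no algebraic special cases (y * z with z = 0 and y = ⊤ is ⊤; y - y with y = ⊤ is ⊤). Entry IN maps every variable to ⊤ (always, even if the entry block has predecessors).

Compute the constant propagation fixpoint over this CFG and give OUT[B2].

Converged values:
  B0:   IN=(all ⊤)   OUT=(all ⊤)
  B1:   IN=(all ⊤)   OUT=(all ⊤)
  B2:   IN=(all ⊤)   OUT={e:-3; rest ⊤}
  B3:   IN={e:-3; rest ⊤}   OUT=(all ⊤)

Merge at B2: IN[B2] = OUT[B1] = {a: ⊤, b: ⊤, c: ⊤, d: ⊤, e: ⊤, f: ⊤}
Applying B2's transfer function to that IN value gives OUT[B2] (row B2 above).

Answer: {a: ⊤, b: ⊤, c: ⊤, d: ⊤, e: -3, f: ⊤}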